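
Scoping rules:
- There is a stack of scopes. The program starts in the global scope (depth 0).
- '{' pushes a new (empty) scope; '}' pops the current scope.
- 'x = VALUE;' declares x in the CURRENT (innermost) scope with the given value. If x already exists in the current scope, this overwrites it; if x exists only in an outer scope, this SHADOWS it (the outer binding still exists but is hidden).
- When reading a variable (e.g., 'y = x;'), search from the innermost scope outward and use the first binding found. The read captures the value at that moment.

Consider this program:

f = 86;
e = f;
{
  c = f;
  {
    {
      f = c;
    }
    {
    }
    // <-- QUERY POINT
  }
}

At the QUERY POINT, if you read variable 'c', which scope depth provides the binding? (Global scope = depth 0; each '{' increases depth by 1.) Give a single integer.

Answer: 1

Derivation:
Step 1: declare f=86 at depth 0
Step 2: declare e=(read f)=86 at depth 0
Step 3: enter scope (depth=1)
Step 4: declare c=(read f)=86 at depth 1
Step 5: enter scope (depth=2)
Step 6: enter scope (depth=3)
Step 7: declare f=(read c)=86 at depth 3
Step 8: exit scope (depth=2)
Step 9: enter scope (depth=3)
Step 10: exit scope (depth=2)
Visible at query point: c=86 e=86 f=86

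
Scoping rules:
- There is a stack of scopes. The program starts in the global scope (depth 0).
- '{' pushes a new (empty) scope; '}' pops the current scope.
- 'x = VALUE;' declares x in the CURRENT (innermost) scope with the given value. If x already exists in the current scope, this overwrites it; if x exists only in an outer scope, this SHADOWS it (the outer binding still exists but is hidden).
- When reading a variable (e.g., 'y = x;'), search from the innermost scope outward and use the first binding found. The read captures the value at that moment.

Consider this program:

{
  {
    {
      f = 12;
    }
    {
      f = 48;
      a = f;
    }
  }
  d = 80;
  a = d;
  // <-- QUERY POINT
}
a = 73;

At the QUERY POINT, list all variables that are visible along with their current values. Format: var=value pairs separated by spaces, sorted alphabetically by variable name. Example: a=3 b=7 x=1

Step 1: enter scope (depth=1)
Step 2: enter scope (depth=2)
Step 3: enter scope (depth=3)
Step 4: declare f=12 at depth 3
Step 5: exit scope (depth=2)
Step 6: enter scope (depth=3)
Step 7: declare f=48 at depth 3
Step 8: declare a=(read f)=48 at depth 3
Step 9: exit scope (depth=2)
Step 10: exit scope (depth=1)
Step 11: declare d=80 at depth 1
Step 12: declare a=(read d)=80 at depth 1
Visible at query point: a=80 d=80

Answer: a=80 d=80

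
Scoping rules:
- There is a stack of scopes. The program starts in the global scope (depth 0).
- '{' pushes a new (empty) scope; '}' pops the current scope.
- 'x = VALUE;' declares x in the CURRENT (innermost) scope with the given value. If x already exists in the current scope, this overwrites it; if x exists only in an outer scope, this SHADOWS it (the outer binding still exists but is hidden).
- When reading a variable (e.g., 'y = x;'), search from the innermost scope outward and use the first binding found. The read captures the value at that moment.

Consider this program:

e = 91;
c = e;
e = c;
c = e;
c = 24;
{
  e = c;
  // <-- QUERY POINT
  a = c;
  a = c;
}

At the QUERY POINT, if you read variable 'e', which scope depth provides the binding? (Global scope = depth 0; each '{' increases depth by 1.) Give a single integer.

Answer: 1

Derivation:
Step 1: declare e=91 at depth 0
Step 2: declare c=(read e)=91 at depth 0
Step 3: declare e=(read c)=91 at depth 0
Step 4: declare c=(read e)=91 at depth 0
Step 5: declare c=24 at depth 0
Step 6: enter scope (depth=1)
Step 7: declare e=(read c)=24 at depth 1
Visible at query point: c=24 e=24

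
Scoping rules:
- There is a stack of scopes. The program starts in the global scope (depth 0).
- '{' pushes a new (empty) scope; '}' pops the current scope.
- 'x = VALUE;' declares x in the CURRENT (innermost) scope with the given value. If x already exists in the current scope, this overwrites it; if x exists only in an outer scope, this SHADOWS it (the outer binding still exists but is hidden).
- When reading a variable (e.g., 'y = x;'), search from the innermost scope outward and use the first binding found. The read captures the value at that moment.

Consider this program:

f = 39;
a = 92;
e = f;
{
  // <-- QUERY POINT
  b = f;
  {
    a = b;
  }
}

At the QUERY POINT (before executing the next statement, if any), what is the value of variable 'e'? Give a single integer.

Step 1: declare f=39 at depth 0
Step 2: declare a=92 at depth 0
Step 3: declare e=(read f)=39 at depth 0
Step 4: enter scope (depth=1)
Visible at query point: a=92 e=39 f=39

Answer: 39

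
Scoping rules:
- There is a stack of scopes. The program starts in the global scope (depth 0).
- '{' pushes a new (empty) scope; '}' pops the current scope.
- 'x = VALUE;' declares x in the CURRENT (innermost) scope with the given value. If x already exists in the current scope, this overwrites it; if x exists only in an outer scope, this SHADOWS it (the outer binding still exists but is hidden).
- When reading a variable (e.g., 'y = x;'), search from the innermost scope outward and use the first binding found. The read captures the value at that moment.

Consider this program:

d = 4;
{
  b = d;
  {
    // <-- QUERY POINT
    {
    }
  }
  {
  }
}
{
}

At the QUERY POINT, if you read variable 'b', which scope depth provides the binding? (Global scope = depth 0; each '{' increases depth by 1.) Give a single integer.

Answer: 1

Derivation:
Step 1: declare d=4 at depth 0
Step 2: enter scope (depth=1)
Step 3: declare b=(read d)=4 at depth 1
Step 4: enter scope (depth=2)
Visible at query point: b=4 d=4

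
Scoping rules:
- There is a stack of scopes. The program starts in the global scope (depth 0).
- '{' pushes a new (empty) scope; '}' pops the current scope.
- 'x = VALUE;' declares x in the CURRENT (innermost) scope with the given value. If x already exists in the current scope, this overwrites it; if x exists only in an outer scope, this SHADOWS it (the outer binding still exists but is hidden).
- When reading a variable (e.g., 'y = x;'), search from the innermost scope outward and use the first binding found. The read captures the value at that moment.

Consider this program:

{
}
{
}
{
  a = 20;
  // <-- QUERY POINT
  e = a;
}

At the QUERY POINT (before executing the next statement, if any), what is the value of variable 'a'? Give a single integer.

Answer: 20

Derivation:
Step 1: enter scope (depth=1)
Step 2: exit scope (depth=0)
Step 3: enter scope (depth=1)
Step 4: exit scope (depth=0)
Step 5: enter scope (depth=1)
Step 6: declare a=20 at depth 1
Visible at query point: a=20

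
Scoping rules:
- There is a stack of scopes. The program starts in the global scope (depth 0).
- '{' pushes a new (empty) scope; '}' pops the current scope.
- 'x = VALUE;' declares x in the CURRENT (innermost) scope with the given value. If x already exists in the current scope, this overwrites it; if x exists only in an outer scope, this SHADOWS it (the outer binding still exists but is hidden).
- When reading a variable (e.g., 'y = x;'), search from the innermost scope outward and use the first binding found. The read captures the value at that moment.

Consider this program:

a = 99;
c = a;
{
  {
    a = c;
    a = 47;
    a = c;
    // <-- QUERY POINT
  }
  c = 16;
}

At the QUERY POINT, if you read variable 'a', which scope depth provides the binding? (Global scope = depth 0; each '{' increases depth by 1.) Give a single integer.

Answer: 2

Derivation:
Step 1: declare a=99 at depth 0
Step 2: declare c=(read a)=99 at depth 0
Step 3: enter scope (depth=1)
Step 4: enter scope (depth=2)
Step 5: declare a=(read c)=99 at depth 2
Step 6: declare a=47 at depth 2
Step 7: declare a=(read c)=99 at depth 2
Visible at query point: a=99 c=99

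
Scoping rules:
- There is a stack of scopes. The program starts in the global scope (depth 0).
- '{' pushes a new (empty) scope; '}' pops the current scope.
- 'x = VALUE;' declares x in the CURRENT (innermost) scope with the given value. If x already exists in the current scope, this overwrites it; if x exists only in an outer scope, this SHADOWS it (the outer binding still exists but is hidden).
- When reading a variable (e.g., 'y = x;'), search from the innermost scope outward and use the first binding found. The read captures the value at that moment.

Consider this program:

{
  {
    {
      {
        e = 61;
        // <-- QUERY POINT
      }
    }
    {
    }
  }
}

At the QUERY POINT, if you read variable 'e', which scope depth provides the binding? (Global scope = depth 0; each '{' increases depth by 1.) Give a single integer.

Step 1: enter scope (depth=1)
Step 2: enter scope (depth=2)
Step 3: enter scope (depth=3)
Step 4: enter scope (depth=4)
Step 5: declare e=61 at depth 4
Visible at query point: e=61

Answer: 4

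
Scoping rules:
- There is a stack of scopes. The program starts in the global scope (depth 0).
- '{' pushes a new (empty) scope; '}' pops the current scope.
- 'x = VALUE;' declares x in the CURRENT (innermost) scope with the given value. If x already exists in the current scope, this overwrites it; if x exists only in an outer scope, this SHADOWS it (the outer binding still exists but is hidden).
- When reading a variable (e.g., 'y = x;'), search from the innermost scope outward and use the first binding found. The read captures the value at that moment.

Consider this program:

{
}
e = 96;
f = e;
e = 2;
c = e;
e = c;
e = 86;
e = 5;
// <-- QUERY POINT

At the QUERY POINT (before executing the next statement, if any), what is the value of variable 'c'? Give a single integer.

Answer: 2

Derivation:
Step 1: enter scope (depth=1)
Step 2: exit scope (depth=0)
Step 3: declare e=96 at depth 0
Step 4: declare f=(read e)=96 at depth 0
Step 5: declare e=2 at depth 0
Step 6: declare c=(read e)=2 at depth 0
Step 7: declare e=(read c)=2 at depth 0
Step 8: declare e=86 at depth 0
Step 9: declare e=5 at depth 0
Visible at query point: c=2 e=5 f=96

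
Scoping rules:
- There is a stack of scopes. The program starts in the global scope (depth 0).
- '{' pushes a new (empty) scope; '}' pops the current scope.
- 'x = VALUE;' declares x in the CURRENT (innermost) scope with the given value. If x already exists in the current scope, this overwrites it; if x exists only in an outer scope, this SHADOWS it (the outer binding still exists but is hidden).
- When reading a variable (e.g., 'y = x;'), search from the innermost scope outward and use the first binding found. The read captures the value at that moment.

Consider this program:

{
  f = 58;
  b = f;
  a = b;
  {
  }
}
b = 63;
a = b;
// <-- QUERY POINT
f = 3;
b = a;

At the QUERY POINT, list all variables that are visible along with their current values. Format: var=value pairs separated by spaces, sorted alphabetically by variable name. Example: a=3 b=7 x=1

Step 1: enter scope (depth=1)
Step 2: declare f=58 at depth 1
Step 3: declare b=(read f)=58 at depth 1
Step 4: declare a=(read b)=58 at depth 1
Step 5: enter scope (depth=2)
Step 6: exit scope (depth=1)
Step 7: exit scope (depth=0)
Step 8: declare b=63 at depth 0
Step 9: declare a=(read b)=63 at depth 0
Visible at query point: a=63 b=63

Answer: a=63 b=63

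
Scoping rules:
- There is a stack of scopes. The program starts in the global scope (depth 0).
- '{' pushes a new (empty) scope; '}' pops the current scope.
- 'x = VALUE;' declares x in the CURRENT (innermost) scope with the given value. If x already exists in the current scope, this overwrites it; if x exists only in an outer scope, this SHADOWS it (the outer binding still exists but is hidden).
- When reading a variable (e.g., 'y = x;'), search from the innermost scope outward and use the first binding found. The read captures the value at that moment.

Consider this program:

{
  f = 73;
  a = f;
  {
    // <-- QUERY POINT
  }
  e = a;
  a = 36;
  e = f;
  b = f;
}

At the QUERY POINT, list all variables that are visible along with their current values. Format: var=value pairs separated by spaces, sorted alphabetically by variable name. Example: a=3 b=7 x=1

Answer: a=73 f=73

Derivation:
Step 1: enter scope (depth=1)
Step 2: declare f=73 at depth 1
Step 3: declare a=(read f)=73 at depth 1
Step 4: enter scope (depth=2)
Visible at query point: a=73 f=73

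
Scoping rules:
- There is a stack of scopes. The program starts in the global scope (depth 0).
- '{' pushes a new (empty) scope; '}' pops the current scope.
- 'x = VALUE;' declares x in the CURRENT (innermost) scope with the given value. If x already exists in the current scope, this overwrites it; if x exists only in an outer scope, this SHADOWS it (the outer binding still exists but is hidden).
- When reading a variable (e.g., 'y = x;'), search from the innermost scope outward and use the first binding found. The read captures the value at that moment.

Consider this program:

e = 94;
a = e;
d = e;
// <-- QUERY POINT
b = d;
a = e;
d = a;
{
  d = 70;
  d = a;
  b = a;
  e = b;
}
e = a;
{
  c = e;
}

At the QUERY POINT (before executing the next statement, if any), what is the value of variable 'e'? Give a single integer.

Answer: 94

Derivation:
Step 1: declare e=94 at depth 0
Step 2: declare a=(read e)=94 at depth 0
Step 3: declare d=(read e)=94 at depth 0
Visible at query point: a=94 d=94 e=94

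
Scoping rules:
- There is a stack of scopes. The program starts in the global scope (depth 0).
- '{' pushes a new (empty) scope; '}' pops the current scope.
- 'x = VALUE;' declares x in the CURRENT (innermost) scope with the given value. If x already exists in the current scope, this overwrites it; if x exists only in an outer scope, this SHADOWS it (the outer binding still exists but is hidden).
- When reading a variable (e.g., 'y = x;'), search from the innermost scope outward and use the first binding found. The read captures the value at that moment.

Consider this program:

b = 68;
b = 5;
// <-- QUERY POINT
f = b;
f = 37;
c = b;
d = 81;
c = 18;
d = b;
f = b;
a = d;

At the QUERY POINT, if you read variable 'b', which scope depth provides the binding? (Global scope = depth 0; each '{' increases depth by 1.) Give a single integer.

Step 1: declare b=68 at depth 0
Step 2: declare b=5 at depth 0
Visible at query point: b=5

Answer: 0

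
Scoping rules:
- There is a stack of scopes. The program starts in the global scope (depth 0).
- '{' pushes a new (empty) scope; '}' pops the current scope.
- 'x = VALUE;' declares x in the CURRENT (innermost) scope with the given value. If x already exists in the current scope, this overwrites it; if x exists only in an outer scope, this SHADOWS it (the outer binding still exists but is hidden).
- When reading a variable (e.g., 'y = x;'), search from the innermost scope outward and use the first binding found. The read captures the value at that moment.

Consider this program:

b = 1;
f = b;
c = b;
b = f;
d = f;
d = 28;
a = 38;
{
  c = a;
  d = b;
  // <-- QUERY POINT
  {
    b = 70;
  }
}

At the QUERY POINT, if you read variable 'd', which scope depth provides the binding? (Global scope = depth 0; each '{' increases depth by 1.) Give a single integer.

Answer: 1

Derivation:
Step 1: declare b=1 at depth 0
Step 2: declare f=(read b)=1 at depth 0
Step 3: declare c=(read b)=1 at depth 0
Step 4: declare b=(read f)=1 at depth 0
Step 5: declare d=(read f)=1 at depth 0
Step 6: declare d=28 at depth 0
Step 7: declare a=38 at depth 0
Step 8: enter scope (depth=1)
Step 9: declare c=(read a)=38 at depth 1
Step 10: declare d=(read b)=1 at depth 1
Visible at query point: a=38 b=1 c=38 d=1 f=1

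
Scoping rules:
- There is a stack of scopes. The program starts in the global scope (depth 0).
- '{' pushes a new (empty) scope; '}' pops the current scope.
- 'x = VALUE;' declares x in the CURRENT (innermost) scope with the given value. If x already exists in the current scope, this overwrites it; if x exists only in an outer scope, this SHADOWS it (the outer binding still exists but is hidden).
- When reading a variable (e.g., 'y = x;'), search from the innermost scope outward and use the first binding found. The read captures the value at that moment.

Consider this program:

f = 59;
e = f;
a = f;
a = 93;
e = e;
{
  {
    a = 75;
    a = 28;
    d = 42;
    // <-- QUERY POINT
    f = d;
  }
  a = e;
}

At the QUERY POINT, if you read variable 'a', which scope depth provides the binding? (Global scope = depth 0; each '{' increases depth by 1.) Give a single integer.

Step 1: declare f=59 at depth 0
Step 2: declare e=(read f)=59 at depth 0
Step 3: declare a=(read f)=59 at depth 0
Step 4: declare a=93 at depth 0
Step 5: declare e=(read e)=59 at depth 0
Step 6: enter scope (depth=1)
Step 7: enter scope (depth=2)
Step 8: declare a=75 at depth 2
Step 9: declare a=28 at depth 2
Step 10: declare d=42 at depth 2
Visible at query point: a=28 d=42 e=59 f=59

Answer: 2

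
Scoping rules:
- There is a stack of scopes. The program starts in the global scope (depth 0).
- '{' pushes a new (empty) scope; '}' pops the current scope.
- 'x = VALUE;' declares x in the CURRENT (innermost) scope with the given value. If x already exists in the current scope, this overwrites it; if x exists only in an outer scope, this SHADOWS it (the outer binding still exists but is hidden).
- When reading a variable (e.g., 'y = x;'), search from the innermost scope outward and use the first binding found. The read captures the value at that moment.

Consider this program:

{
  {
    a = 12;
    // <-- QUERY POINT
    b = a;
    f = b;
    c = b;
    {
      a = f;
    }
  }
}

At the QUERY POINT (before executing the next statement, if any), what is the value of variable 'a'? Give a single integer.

Step 1: enter scope (depth=1)
Step 2: enter scope (depth=2)
Step 3: declare a=12 at depth 2
Visible at query point: a=12

Answer: 12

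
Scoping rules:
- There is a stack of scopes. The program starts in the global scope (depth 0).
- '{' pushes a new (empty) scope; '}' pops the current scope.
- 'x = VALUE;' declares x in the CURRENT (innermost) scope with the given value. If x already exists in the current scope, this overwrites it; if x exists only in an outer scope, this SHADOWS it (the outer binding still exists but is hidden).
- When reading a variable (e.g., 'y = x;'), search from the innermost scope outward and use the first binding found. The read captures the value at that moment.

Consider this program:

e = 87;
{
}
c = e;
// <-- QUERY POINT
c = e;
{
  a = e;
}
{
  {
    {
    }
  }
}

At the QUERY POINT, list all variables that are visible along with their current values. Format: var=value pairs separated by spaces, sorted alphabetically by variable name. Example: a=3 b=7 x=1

Step 1: declare e=87 at depth 0
Step 2: enter scope (depth=1)
Step 3: exit scope (depth=0)
Step 4: declare c=(read e)=87 at depth 0
Visible at query point: c=87 e=87

Answer: c=87 e=87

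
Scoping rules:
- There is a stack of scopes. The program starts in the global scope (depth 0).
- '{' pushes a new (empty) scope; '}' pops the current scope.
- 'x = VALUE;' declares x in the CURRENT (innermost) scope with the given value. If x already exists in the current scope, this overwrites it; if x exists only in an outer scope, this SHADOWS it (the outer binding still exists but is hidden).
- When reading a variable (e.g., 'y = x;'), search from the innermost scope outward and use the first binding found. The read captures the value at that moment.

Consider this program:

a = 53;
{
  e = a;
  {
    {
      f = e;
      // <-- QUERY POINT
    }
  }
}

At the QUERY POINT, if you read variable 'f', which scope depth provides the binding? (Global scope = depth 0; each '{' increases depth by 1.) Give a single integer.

Answer: 3

Derivation:
Step 1: declare a=53 at depth 0
Step 2: enter scope (depth=1)
Step 3: declare e=(read a)=53 at depth 1
Step 4: enter scope (depth=2)
Step 5: enter scope (depth=3)
Step 6: declare f=(read e)=53 at depth 3
Visible at query point: a=53 e=53 f=53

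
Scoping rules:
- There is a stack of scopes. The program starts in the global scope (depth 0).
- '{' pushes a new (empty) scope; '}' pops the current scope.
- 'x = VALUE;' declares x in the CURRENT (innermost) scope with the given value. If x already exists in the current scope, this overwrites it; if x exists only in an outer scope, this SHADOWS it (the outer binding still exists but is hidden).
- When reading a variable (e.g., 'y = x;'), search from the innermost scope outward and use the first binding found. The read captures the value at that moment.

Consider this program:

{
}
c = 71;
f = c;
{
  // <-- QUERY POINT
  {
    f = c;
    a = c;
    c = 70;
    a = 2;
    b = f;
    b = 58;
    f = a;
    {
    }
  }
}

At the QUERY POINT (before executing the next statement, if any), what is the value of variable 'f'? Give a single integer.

Answer: 71

Derivation:
Step 1: enter scope (depth=1)
Step 2: exit scope (depth=0)
Step 3: declare c=71 at depth 0
Step 4: declare f=(read c)=71 at depth 0
Step 5: enter scope (depth=1)
Visible at query point: c=71 f=71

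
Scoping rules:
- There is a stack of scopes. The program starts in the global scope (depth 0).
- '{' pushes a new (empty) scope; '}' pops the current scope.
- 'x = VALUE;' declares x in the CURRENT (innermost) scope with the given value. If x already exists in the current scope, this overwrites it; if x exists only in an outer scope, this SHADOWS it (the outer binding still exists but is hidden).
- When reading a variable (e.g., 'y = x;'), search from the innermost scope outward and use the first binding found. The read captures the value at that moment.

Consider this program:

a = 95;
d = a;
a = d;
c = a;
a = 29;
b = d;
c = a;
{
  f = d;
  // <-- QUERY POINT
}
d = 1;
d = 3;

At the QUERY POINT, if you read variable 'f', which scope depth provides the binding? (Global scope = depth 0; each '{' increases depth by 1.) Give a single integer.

Step 1: declare a=95 at depth 0
Step 2: declare d=(read a)=95 at depth 0
Step 3: declare a=(read d)=95 at depth 0
Step 4: declare c=(read a)=95 at depth 0
Step 5: declare a=29 at depth 0
Step 6: declare b=(read d)=95 at depth 0
Step 7: declare c=(read a)=29 at depth 0
Step 8: enter scope (depth=1)
Step 9: declare f=(read d)=95 at depth 1
Visible at query point: a=29 b=95 c=29 d=95 f=95

Answer: 1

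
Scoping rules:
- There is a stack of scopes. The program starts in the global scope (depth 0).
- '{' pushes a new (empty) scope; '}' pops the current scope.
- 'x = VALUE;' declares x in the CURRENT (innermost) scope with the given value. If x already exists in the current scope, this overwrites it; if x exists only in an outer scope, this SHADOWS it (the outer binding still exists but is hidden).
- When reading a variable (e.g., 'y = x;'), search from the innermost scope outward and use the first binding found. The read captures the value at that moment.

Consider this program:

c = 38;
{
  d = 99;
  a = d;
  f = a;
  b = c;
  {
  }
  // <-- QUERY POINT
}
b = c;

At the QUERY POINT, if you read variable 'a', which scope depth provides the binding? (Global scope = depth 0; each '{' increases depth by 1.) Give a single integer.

Answer: 1

Derivation:
Step 1: declare c=38 at depth 0
Step 2: enter scope (depth=1)
Step 3: declare d=99 at depth 1
Step 4: declare a=(read d)=99 at depth 1
Step 5: declare f=(read a)=99 at depth 1
Step 6: declare b=(read c)=38 at depth 1
Step 7: enter scope (depth=2)
Step 8: exit scope (depth=1)
Visible at query point: a=99 b=38 c=38 d=99 f=99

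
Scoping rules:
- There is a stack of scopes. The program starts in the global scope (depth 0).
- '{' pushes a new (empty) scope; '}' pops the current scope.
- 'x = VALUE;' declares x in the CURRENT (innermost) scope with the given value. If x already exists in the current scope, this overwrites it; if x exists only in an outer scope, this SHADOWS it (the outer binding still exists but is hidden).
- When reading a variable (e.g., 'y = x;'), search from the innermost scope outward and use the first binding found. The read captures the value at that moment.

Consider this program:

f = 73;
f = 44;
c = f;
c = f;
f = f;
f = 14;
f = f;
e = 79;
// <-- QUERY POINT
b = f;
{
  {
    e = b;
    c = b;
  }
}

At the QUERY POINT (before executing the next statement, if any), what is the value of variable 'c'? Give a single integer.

Answer: 44

Derivation:
Step 1: declare f=73 at depth 0
Step 2: declare f=44 at depth 0
Step 3: declare c=(read f)=44 at depth 0
Step 4: declare c=(read f)=44 at depth 0
Step 5: declare f=(read f)=44 at depth 0
Step 6: declare f=14 at depth 0
Step 7: declare f=(read f)=14 at depth 0
Step 8: declare e=79 at depth 0
Visible at query point: c=44 e=79 f=14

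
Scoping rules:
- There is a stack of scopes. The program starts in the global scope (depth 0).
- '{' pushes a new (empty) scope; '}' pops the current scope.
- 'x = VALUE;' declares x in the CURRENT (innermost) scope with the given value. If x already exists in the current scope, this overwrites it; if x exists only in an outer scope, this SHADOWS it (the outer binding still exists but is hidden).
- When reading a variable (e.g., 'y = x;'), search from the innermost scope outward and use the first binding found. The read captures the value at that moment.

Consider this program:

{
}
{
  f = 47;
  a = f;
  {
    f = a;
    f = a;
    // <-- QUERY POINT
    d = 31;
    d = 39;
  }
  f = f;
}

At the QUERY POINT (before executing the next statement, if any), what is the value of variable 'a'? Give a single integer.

Answer: 47

Derivation:
Step 1: enter scope (depth=1)
Step 2: exit scope (depth=0)
Step 3: enter scope (depth=1)
Step 4: declare f=47 at depth 1
Step 5: declare a=(read f)=47 at depth 1
Step 6: enter scope (depth=2)
Step 7: declare f=(read a)=47 at depth 2
Step 8: declare f=(read a)=47 at depth 2
Visible at query point: a=47 f=47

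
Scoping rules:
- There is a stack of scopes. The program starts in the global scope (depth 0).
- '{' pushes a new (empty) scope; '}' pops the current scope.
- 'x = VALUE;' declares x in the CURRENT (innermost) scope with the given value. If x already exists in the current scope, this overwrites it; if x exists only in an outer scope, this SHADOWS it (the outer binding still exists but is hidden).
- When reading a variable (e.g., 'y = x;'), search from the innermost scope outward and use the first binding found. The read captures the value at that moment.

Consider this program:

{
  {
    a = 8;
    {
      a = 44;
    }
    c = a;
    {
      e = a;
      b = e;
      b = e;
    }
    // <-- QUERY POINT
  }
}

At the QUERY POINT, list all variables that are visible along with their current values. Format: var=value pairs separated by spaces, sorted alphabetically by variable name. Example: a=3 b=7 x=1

Step 1: enter scope (depth=1)
Step 2: enter scope (depth=2)
Step 3: declare a=8 at depth 2
Step 4: enter scope (depth=3)
Step 5: declare a=44 at depth 3
Step 6: exit scope (depth=2)
Step 7: declare c=(read a)=8 at depth 2
Step 8: enter scope (depth=3)
Step 9: declare e=(read a)=8 at depth 3
Step 10: declare b=(read e)=8 at depth 3
Step 11: declare b=(read e)=8 at depth 3
Step 12: exit scope (depth=2)
Visible at query point: a=8 c=8

Answer: a=8 c=8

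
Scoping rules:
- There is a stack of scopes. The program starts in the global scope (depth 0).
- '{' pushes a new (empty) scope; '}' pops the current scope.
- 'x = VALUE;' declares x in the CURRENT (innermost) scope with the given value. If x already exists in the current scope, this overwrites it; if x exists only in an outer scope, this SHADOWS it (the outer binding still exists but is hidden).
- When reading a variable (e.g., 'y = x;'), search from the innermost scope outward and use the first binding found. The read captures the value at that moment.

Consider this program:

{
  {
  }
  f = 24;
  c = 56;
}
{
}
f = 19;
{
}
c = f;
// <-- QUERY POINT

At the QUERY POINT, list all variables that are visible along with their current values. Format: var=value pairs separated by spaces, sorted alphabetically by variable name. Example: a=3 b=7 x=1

Answer: c=19 f=19

Derivation:
Step 1: enter scope (depth=1)
Step 2: enter scope (depth=2)
Step 3: exit scope (depth=1)
Step 4: declare f=24 at depth 1
Step 5: declare c=56 at depth 1
Step 6: exit scope (depth=0)
Step 7: enter scope (depth=1)
Step 8: exit scope (depth=0)
Step 9: declare f=19 at depth 0
Step 10: enter scope (depth=1)
Step 11: exit scope (depth=0)
Step 12: declare c=(read f)=19 at depth 0
Visible at query point: c=19 f=19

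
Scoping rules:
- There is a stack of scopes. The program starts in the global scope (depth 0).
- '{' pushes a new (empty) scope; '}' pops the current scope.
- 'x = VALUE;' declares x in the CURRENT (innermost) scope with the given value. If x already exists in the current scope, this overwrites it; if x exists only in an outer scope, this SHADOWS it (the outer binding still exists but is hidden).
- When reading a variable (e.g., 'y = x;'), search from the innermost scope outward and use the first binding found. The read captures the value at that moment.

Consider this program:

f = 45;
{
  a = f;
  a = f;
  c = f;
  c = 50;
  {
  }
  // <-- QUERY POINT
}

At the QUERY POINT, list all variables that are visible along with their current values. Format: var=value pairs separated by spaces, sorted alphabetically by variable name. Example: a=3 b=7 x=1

Answer: a=45 c=50 f=45

Derivation:
Step 1: declare f=45 at depth 0
Step 2: enter scope (depth=1)
Step 3: declare a=(read f)=45 at depth 1
Step 4: declare a=(read f)=45 at depth 1
Step 5: declare c=(read f)=45 at depth 1
Step 6: declare c=50 at depth 1
Step 7: enter scope (depth=2)
Step 8: exit scope (depth=1)
Visible at query point: a=45 c=50 f=45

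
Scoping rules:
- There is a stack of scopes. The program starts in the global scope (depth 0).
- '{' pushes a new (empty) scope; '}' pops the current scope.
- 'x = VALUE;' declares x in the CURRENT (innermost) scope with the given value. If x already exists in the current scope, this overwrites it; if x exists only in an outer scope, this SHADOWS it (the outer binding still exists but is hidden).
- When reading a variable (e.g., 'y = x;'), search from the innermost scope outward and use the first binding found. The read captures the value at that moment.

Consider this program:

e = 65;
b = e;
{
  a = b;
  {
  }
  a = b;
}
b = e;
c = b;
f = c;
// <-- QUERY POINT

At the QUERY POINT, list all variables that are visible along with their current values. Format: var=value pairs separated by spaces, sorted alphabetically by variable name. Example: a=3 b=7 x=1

Step 1: declare e=65 at depth 0
Step 2: declare b=(read e)=65 at depth 0
Step 3: enter scope (depth=1)
Step 4: declare a=(read b)=65 at depth 1
Step 5: enter scope (depth=2)
Step 6: exit scope (depth=1)
Step 7: declare a=(read b)=65 at depth 1
Step 8: exit scope (depth=0)
Step 9: declare b=(read e)=65 at depth 0
Step 10: declare c=(read b)=65 at depth 0
Step 11: declare f=(read c)=65 at depth 0
Visible at query point: b=65 c=65 e=65 f=65

Answer: b=65 c=65 e=65 f=65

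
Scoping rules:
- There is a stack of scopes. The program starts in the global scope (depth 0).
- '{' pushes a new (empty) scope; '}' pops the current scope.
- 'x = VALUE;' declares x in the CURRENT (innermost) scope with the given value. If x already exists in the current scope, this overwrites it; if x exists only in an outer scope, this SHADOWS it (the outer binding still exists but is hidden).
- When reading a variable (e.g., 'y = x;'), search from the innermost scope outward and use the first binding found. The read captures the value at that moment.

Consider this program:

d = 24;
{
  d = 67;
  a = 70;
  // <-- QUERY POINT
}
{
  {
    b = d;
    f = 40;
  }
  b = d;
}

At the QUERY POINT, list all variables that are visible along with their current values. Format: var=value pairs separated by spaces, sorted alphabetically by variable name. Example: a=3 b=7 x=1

Step 1: declare d=24 at depth 0
Step 2: enter scope (depth=1)
Step 3: declare d=67 at depth 1
Step 4: declare a=70 at depth 1
Visible at query point: a=70 d=67

Answer: a=70 d=67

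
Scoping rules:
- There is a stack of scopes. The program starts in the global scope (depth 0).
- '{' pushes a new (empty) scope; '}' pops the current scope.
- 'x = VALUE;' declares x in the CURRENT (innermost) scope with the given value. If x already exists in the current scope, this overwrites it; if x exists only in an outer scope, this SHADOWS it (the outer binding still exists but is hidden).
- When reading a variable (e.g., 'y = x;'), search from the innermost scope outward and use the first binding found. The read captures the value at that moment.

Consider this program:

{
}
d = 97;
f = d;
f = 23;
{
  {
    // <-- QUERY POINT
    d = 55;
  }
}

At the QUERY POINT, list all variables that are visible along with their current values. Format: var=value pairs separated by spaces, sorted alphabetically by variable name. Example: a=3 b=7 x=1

Answer: d=97 f=23

Derivation:
Step 1: enter scope (depth=1)
Step 2: exit scope (depth=0)
Step 3: declare d=97 at depth 0
Step 4: declare f=(read d)=97 at depth 0
Step 5: declare f=23 at depth 0
Step 6: enter scope (depth=1)
Step 7: enter scope (depth=2)
Visible at query point: d=97 f=23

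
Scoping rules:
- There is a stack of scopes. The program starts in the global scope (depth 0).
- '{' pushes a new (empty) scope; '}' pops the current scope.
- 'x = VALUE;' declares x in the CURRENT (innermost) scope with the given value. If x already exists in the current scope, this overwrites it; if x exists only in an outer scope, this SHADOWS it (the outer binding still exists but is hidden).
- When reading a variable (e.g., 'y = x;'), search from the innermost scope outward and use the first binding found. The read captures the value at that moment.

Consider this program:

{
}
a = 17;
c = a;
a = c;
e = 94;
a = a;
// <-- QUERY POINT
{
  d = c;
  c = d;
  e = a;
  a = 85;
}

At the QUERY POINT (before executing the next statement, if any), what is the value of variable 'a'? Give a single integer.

Answer: 17

Derivation:
Step 1: enter scope (depth=1)
Step 2: exit scope (depth=0)
Step 3: declare a=17 at depth 0
Step 4: declare c=(read a)=17 at depth 0
Step 5: declare a=(read c)=17 at depth 0
Step 6: declare e=94 at depth 0
Step 7: declare a=(read a)=17 at depth 0
Visible at query point: a=17 c=17 e=94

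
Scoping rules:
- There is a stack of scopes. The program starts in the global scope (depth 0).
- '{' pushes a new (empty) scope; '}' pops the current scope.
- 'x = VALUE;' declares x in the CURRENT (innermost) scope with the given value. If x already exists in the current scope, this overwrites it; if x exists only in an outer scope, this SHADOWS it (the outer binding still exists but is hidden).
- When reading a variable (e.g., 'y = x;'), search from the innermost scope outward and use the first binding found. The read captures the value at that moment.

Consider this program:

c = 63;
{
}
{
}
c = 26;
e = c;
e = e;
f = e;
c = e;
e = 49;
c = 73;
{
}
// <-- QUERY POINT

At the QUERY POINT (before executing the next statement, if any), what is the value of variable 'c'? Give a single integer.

Answer: 73

Derivation:
Step 1: declare c=63 at depth 0
Step 2: enter scope (depth=1)
Step 3: exit scope (depth=0)
Step 4: enter scope (depth=1)
Step 5: exit scope (depth=0)
Step 6: declare c=26 at depth 0
Step 7: declare e=(read c)=26 at depth 0
Step 8: declare e=(read e)=26 at depth 0
Step 9: declare f=(read e)=26 at depth 0
Step 10: declare c=(read e)=26 at depth 0
Step 11: declare e=49 at depth 0
Step 12: declare c=73 at depth 0
Step 13: enter scope (depth=1)
Step 14: exit scope (depth=0)
Visible at query point: c=73 e=49 f=26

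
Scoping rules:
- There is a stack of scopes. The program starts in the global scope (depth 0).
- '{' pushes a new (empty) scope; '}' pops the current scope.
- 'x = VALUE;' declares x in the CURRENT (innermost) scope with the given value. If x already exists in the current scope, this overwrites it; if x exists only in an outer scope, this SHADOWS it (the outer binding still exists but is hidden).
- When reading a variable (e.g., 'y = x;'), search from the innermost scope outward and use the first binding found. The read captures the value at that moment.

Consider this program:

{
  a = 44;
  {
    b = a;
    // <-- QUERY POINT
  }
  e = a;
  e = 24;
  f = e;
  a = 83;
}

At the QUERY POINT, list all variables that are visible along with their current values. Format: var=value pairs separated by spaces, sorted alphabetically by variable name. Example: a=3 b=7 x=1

Answer: a=44 b=44

Derivation:
Step 1: enter scope (depth=1)
Step 2: declare a=44 at depth 1
Step 3: enter scope (depth=2)
Step 4: declare b=(read a)=44 at depth 2
Visible at query point: a=44 b=44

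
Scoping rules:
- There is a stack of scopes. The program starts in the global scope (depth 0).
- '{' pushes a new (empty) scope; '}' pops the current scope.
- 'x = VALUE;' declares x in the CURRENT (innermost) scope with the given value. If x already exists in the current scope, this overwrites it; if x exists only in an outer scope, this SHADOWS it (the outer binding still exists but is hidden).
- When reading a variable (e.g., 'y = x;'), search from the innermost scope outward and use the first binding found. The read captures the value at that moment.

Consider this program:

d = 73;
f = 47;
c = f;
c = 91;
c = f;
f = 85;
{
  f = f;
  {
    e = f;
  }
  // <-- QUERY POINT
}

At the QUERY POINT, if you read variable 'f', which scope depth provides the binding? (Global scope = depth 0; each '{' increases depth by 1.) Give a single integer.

Answer: 1

Derivation:
Step 1: declare d=73 at depth 0
Step 2: declare f=47 at depth 0
Step 3: declare c=(read f)=47 at depth 0
Step 4: declare c=91 at depth 0
Step 5: declare c=(read f)=47 at depth 0
Step 6: declare f=85 at depth 0
Step 7: enter scope (depth=1)
Step 8: declare f=(read f)=85 at depth 1
Step 9: enter scope (depth=2)
Step 10: declare e=(read f)=85 at depth 2
Step 11: exit scope (depth=1)
Visible at query point: c=47 d=73 f=85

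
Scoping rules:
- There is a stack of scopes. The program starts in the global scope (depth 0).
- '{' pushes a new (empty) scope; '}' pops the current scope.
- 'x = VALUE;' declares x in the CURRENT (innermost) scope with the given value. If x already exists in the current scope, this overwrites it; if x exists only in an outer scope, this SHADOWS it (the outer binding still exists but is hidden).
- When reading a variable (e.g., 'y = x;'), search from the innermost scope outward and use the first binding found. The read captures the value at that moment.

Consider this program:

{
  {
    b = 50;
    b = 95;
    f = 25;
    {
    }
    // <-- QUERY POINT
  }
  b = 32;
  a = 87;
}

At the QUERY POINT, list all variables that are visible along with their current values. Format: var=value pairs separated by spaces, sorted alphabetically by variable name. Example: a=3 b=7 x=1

Answer: b=95 f=25

Derivation:
Step 1: enter scope (depth=1)
Step 2: enter scope (depth=2)
Step 3: declare b=50 at depth 2
Step 4: declare b=95 at depth 2
Step 5: declare f=25 at depth 2
Step 6: enter scope (depth=3)
Step 7: exit scope (depth=2)
Visible at query point: b=95 f=25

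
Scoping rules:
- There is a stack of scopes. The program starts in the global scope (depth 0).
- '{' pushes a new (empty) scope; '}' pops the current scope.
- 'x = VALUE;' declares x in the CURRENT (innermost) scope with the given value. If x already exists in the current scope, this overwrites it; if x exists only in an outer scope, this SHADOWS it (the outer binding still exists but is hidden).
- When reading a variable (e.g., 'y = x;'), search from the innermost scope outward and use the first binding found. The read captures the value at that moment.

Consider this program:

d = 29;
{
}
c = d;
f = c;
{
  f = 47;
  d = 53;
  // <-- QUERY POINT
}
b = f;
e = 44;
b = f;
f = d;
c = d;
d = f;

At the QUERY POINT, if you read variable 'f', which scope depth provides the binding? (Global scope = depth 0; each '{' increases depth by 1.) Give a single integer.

Step 1: declare d=29 at depth 0
Step 2: enter scope (depth=1)
Step 3: exit scope (depth=0)
Step 4: declare c=(read d)=29 at depth 0
Step 5: declare f=(read c)=29 at depth 0
Step 6: enter scope (depth=1)
Step 7: declare f=47 at depth 1
Step 8: declare d=53 at depth 1
Visible at query point: c=29 d=53 f=47

Answer: 1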